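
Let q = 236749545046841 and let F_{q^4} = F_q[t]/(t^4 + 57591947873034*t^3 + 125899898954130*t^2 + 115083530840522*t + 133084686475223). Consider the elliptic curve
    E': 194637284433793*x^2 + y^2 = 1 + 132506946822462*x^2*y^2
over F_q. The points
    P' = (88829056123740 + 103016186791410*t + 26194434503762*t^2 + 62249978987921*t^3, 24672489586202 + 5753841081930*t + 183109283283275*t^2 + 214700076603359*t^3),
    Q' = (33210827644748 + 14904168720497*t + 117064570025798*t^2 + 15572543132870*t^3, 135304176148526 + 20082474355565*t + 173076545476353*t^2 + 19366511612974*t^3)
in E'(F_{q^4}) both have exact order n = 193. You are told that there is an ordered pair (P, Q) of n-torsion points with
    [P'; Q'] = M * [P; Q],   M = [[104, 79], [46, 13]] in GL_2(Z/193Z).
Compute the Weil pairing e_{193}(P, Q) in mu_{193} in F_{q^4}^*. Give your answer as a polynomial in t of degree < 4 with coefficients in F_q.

e_{193} is bilinear + alternating on E[193], so e_{193}(104*P + 79*Q, 46*P + 13*Q) = e_{193}(P,Q)^(104*13-79*46).
Inverting 34 mod 193: 176. Thus e_{193}(P,Q) = e(P',Q')^{176}.
Edwards a_E,d_E -> Montgomery A=158633386210708,B=159915159791687 -> Weierstrass 48516300649748,76061863459040 via alpha=93982296050516,beta=74719970664543.
Run Miller on y^2=x^3+48516300649748*x+76061863459040 over F_{236749545046841}: ladder 11000001 (8 bits); e = f_P(D_Q)/f_Q(D_P).
f_P(D_Q)/f_Q(D_P) = 116190514276560 + 28981613135541*t + 210521769241054*t^2 + 55896563566549*t^3.
Hence e(P,Q) = 51055535898958 + 206339916607840*t + 119911916759828*t^2 + 72434484318134*t^3 in F_{236749545046841^4}^*.

51055535898958 + 206339916607840*t + 119911916759828*t^2 + 72434484318134*t^3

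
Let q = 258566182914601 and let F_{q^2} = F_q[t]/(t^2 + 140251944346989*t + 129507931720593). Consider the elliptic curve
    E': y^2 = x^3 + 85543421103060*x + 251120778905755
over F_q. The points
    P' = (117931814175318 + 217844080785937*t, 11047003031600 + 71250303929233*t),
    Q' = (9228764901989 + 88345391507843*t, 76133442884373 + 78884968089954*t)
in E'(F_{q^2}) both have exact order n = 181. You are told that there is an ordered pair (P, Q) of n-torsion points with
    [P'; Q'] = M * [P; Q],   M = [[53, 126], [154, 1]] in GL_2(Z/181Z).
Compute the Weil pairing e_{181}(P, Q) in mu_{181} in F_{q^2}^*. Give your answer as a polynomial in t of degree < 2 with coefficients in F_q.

Since e_{181}(P,P)=e_{181}(Q,Q)=1 and e_{181}(Q,P)=e_{181}(P,Q)^{-1}, expanding e_{181}(53*P + 126*Q,154*P + 1*Q) leaves e(P,Q)^det(M).
Hence e(P,Q) = e(P',Q')^{34} where 34 = 16^{-1} mod 181.
Double-and-add over 10110101: 8-1 doublings, 5-1 additions; each step l_{T,T}/v_{2T} or l_{T,P'}/v at Q'+S for random S.
Miller gives e_{181}(P',Q') = 215403063506443 + 8190972222591*t in F_{258566182914601^2}.
Hence e(P,Q) = 189651593400691 + 57794296441440*t in F_{258566182914601^2}^*.

189651593400691 + 57794296441440*t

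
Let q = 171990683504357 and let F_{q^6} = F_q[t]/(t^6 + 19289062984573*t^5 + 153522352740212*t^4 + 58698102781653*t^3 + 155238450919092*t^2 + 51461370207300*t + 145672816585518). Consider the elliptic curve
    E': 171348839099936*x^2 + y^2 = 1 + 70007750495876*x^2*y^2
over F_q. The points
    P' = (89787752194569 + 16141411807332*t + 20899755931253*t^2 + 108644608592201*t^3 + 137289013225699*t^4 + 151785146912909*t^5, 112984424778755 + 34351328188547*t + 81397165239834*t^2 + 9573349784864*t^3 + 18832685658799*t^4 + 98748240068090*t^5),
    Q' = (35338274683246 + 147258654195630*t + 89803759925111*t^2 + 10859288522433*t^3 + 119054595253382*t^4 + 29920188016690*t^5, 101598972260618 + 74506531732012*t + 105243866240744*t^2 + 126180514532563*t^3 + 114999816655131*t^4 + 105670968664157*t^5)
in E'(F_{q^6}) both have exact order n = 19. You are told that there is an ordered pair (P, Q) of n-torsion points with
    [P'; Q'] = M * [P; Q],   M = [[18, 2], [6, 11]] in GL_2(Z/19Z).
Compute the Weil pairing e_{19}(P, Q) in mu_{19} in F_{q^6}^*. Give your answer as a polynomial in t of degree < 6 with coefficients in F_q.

160544069190749 + 161638546093229*t + 149704033896231*t^2 + 49824042755455*t^3 + 18832828656376*t^4 + 44684979295873*t^5

Alternating bilinearity on E[19] (values in mu_{19} in F_{171990683504357^6}) gives e(P',Q') = e(P,Q)^det(M).
So e_{19}(P,Q) = e_{19}(P',Q')^{14}, since 15*14 = 1 mod 19.
Map (x,y)_Ed via u=(1+y)/(1-y), v=(1+y)/((1-y)x) to Montgomery A=152695253881502,B=159750439882200; then to (a',b')=(23192636900127,107231080895218).
Run Miller on y^2=x^3+23192636900127*x+107231080895218 over F_{171990683504357}: ladder 10011 (5 bits); e = f_P(D_Q)/f_Q(D_P).
So e_{19}(P',Q') = 16129850750254 + 69809185333538*t + 1402444973788*t^2 + 72468757146639*t^3 + 129107582894707*t^4 + 39532942658228*t^5.
(16129850750254 + 69809185333538*t + 1402444973788*t^2 + 72468757146639*t^3 + 129107582894707*t^4 + 39532942658228*t^5)^{14} mod (171990683504357,f) = 160544069190749 + 161638546093229*t + 149704033896231*t^2 + 49824042755455*t^3 + 18832828656376*t^4 + 44684979295873*t^5.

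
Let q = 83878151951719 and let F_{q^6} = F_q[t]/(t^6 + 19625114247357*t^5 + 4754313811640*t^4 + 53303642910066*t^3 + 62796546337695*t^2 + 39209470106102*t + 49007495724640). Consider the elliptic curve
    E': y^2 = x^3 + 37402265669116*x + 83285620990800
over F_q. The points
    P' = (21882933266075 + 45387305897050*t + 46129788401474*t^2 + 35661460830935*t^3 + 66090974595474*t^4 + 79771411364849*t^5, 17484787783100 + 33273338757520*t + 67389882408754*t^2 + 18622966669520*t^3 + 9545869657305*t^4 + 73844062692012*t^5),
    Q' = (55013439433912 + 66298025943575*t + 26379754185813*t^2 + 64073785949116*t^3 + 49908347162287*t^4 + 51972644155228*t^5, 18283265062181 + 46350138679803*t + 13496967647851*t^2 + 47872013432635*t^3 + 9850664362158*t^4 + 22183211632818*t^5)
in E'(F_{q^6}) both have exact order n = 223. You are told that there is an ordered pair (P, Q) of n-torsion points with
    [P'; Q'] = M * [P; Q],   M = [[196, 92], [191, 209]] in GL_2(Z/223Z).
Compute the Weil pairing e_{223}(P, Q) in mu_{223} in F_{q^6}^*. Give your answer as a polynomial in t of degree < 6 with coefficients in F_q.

83531714536115 + 70062896984158*t + 69578549744937*t^2 + 23486279023695*t^3 + 12324865458274*t^4 + 33686920935256*t^5

e_{223}(aP+bQ,cP+dQ) = e_{223}(P,Q)^(ad-bc); with (a,b,c,d)=(196,92,191,209) this gives the det-223 law.
det M = 196*209 - 92*191 = 23392 = 200 (mod 223); 200^{-1} = 126 (mod 223).
Run Miller on y^2=x^3+37402265669116*x+83285620990800 over F_{83878151951719}: ladder 11011111 (8 bits); e = f_P(D_Q)/f_Q(D_P).
Result: e(P',Q') = 60038586632865 + 36374502245761*t + 13128245823194*t^2 + 45196431352745*t^3 + 71773135849701*t^4 + 69132063089436*t^5.
e_{223}(P,Q) = (60038586632865 + 36374502245761*t + 13128245823194*t^2 + 45196431352745*t^3 + 71773135849701*t^4 + 69132063089436*t^5)^{126} = 83531714536115 + 70062896984158*t + 69578549744937*t^2 + 23486279023695*t^3 + 12324865458274*t^4 + 33686920935256*t^5.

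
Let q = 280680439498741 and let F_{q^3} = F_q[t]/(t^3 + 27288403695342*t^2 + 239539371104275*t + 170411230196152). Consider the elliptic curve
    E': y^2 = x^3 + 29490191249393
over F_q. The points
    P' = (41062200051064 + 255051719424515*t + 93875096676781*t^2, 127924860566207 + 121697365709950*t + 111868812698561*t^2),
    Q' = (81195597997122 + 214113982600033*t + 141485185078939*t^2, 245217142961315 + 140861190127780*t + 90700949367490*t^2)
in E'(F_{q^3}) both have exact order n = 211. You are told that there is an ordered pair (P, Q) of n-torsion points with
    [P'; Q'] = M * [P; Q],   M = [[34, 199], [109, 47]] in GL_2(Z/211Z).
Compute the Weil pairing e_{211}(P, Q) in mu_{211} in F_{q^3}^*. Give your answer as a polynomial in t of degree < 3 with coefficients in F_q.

133104379566384 + 154199690663681*t + 230181554249865*t^2

e_{211}(aP+bQ,cP+dQ) = e_{211}(P,Q)^(ad-bc); with (a,b,c,d)=(34,199,109,47) this gives the det-211 law.
det M = 34*47 - 199*109 = -20093 = 163 (mod 211); 163^{-1} = 189 (mod 211).
Run Miller on y^2=x^3+29490191249393 over F_{280680439498741}: ladder 11010011 (8 bits); e = f_P(D_Q)/f_Q(D_P).
f_P(D_Q)/f_Q(D_P) = 252533993036337 + 7656910476394*t + 157252110864071*t^2.
(252533993036337 + 7656910476394*t + 157252110864071*t^2)^{189} mod (280680439498741,f) = 133104379566384 + 154199690663681*t + 230181554249865*t^2.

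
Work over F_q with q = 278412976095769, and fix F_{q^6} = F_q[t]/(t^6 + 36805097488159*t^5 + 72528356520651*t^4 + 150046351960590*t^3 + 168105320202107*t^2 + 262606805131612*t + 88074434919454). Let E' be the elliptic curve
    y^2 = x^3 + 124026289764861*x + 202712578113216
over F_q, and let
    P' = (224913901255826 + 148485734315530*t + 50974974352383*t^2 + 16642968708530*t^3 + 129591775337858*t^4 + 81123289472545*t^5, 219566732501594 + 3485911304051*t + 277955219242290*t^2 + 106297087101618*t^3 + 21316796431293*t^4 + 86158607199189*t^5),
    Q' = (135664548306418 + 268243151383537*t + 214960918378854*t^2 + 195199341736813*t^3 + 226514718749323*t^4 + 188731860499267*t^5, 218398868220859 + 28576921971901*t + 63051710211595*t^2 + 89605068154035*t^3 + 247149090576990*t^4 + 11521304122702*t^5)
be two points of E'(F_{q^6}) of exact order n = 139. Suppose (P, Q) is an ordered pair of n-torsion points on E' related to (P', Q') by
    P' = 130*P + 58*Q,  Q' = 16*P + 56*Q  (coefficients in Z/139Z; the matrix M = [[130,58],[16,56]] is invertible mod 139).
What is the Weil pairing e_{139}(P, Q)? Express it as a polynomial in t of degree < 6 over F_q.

155271567437590 + 210207566437206*t + 102778140157884*t^2 + 148530024980340*t^3 + 84316680123269*t^4 + 132738434957130*t^5

Since e_{139}(P,P)=e_{139}(Q,Q)=1 and e_{139}(Q,P)=e_{139}(P,Q)^{-1}, expanding e_{139}(130*P + 58*Q,16*P + 56*Q) leaves e(P,Q)^det(M).
det M = 130*56 - 58*16 = 6352 = 97 (mod 139); 97^{-1} = 43 (mod 139).
Double-and-add over 10001011: 8-1 doublings, 4-1 additions; each step l_{T,T}/v_{2T} or l_{T,P'}/v at Q'+S for random S.
The quotient is 232737521638321 + 78381555868225*t + 127263388022516*t^2 + 260511201168922*t^3 + 117708978924320*t^4 + 124236118154691*t^5.
Raise to 43: e(P,Q) = 155271567437590 + 210207566437206*t + 102778140157884*t^2 + 148530024980340*t^3 + 84316680123269*t^4 + 132738434957130*t^5 in mu_{139}.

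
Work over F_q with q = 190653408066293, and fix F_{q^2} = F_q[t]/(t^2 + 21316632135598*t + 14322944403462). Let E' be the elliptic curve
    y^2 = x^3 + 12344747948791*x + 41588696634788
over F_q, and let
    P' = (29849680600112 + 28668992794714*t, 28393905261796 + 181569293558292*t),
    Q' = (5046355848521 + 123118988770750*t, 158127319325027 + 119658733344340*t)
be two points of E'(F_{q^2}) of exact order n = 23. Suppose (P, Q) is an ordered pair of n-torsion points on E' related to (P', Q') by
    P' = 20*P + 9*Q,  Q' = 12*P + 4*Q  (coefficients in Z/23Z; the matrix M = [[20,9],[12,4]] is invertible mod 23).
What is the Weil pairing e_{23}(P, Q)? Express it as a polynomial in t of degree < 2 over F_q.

167518241771142 + 156261636866499*t

e_{23} is bilinear + alternating on E[23], so e_{23}(20*P + 9*Q, 12*P + 4*Q) = e_{23}(P,Q)^(20*4-9*12).
det M = 20*4 - 9*12 = -28 = 18 (mod 23); 18^{-1} = 9 (mod 23).
5-bit Miller (10111) on E'/F_{190653408066293} with a'=12344747948791, b'=41588696634788: accumulate tangent/chord ratios at Q'+S and P'+S'.
Result: e(P',Q') = 123745225069021 + 101892148417578*t.
Thus e_{23}(P,Q) = 167518241771142 + 156261636866499*t.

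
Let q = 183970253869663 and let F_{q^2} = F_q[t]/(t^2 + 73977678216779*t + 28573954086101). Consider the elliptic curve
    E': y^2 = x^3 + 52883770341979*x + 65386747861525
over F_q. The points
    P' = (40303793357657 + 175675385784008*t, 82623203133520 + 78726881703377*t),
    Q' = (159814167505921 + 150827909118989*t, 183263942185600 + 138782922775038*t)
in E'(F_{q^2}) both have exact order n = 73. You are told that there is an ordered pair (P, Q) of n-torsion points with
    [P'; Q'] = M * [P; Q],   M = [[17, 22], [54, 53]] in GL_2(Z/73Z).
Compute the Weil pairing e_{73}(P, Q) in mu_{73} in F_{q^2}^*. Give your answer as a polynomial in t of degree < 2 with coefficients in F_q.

178788355735761 + 171670702779000*t

Under M = [[17,22],[54,53]] in GL_2(Z/73), e_{73}(P',Q') = e_{73}(P,Q)^(17*53-22*54 mod 73).
det M = 17*53 - 22*54 = -287 = 5 (mod 73); 5^{-1} = 44 (mod 73).
Build f_{73,P'} and f_{73,Q'} via the 7-bit ladder of 73=1001001_2; evaluate at shifted divisors; quotient in F_{183970253869663^2}.
The quotient is 57226199422511 + 178001115808012*t.
(57226199422511 + 178001115808012*t)^{44} mod (183970253869663,f) = 178788355735761 + 171670702779000*t.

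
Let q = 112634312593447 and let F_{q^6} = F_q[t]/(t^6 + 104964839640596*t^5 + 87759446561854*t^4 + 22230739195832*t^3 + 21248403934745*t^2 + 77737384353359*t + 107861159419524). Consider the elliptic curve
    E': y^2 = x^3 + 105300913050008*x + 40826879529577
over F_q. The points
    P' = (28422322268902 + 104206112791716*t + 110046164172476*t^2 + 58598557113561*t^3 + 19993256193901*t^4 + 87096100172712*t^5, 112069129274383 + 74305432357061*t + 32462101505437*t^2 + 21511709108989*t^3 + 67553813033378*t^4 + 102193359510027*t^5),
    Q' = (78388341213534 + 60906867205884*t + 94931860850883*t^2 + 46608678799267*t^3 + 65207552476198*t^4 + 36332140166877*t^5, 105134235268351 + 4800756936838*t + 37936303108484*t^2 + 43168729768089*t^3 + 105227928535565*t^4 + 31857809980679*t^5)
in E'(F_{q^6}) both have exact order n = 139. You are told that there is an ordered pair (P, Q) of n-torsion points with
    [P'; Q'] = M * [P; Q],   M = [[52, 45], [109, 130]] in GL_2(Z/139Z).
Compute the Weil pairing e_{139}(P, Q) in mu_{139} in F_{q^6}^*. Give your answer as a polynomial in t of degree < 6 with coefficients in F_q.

109075750615776 + 76698424168037*t + 11222546651660*t^2 + 2552889524390*t^3 + 3667490050376*t^4 + 71847278914316*t^5

The 139-Weil pairing on E[139] over F_{112634312593447} is alternating-bilinear: e_{139}(P',Q') = e_{139}(P,Q)^det(M).
So e_{139}(P,Q) = e_{139}(P',Q')^{84}, since 48*84 = 1 mod 139.
8-bit Miller (10001011) on E'/F_{112634312593447} with a'=105300913050008, b'=40826879529577: accumulate tangent/chord ratios at Q'+S and P'+S'.
Result: e(P',Q') = 18029364529913 + 2277535253409*t + 19127564225293*t^2 + 59171205229582*t^3 + 14646439843884*t^4 + 97138542792482*t^5.
Hence e(P,Q) = 109075750615776 + 76698424168037*t + 11222546651660*t^2 + 2552889524390*t^3 + 3667490050376*t^4 + 71847278914316*t^5 in F_{112634312593447^6}^*.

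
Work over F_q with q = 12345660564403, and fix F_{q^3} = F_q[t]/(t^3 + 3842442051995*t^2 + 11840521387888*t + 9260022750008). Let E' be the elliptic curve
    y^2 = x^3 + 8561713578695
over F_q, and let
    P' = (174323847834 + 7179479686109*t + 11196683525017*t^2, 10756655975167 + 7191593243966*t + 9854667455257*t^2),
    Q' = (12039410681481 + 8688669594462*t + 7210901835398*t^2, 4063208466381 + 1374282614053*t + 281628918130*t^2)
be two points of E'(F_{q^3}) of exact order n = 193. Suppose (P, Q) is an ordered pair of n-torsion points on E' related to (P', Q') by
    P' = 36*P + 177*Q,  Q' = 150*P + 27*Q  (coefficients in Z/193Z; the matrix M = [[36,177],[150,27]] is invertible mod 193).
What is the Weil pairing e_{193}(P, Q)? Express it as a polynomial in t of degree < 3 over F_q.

9121298315020 + 4904766773039*t + 6457892447282*t^2

e_{193}(aP+bQ,cP+dQ) = e_{193}(P,Q)^(ad-bc); with (a,b,c,d)=(36,177,150,27) this gives the det-193 law.
Inverting 91 mod 193: 70. Thus e_{193}(P,Q) = e(P',Q')^{70}.
Double-and-add over 11000001: 8-1 doublings, 3-1 additions; each step l_{T,T}/v_{2T} or l_{T,P'}/v at Q'+S for random S.
Miller gives e_{193}(P',Q') = 8138948469909 + 5041634677776*t + 755648080058*t^2 in F_{12345660564403^3}.
Hence e(P,Q) = 9121298315020 + 4904766773039*t + 6457892447282*t^2 in F_{12345660564403^3}^*.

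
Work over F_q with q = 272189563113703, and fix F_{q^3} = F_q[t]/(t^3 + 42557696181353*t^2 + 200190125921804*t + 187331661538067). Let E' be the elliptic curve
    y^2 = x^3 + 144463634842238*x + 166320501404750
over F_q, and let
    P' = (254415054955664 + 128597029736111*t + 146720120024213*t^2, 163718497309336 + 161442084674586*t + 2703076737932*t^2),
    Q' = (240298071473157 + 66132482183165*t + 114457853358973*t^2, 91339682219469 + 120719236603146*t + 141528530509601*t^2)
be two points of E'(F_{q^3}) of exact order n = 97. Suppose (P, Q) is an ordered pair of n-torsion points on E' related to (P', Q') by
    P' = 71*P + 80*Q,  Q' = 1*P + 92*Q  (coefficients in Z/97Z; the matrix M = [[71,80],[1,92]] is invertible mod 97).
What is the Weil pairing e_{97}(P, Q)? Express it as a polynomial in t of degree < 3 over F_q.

147229401382768 + 187544286284833*t + 233986183981273*t^2

Alternating bilinearity on E[97] (values in mu_{97} in F_{272189563113703^3}) gives e(P',Q') = e(P,Q)^det(M).
det(M) mod 97 = 50; its inverse in (Z/97)^* is 33 (check: 50*33 mod 97 = 1).
Miller loop for e_{97} over F_{272189563113703^3}: bits of 97 = 1100001; 6 double steps + 2 add steps, l/v at each.
Miller gives e_{97}(P',Q') = 11223883848575 + 187555920000473*t + 147785767569703*t^2 in F_{272189563113703^3}.
Raise to 33: e(P,Q) = 147229401382768 + 187544286284833*t + 233986183981273*t^2 in mu_{97}.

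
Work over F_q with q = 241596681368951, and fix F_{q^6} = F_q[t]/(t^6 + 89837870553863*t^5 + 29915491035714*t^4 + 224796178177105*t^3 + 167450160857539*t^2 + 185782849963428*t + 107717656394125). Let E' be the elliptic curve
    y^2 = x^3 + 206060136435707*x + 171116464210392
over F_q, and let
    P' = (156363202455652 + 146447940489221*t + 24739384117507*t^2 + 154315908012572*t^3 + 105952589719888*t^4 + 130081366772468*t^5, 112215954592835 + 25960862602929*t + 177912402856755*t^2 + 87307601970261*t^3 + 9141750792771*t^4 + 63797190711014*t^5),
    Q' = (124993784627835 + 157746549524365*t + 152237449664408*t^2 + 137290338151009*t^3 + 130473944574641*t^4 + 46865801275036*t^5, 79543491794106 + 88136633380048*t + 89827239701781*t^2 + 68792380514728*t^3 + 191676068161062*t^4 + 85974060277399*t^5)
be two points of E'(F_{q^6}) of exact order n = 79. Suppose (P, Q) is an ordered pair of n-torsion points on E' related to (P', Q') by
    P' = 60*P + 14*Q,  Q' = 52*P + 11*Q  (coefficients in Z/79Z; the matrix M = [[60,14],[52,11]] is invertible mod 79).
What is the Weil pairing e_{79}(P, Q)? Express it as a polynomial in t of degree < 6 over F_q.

e_{79}(aP+bQ,cP+dQ) = e_{79}(P,Q)^(ad-bc); with (a,b,c,d)=(60,14,52,11) this gives the det-79 law.
So e_{79}(P,Q) = e_{79}(P',Q')^{36}, since 11*36 = 1 mod 79.
Double-and-add over 1001111: 7-1 doublings, 5-1 additions; each step l_{T,T}/v_{2T} or l_{T,P'}/v at Q'+S for random S.
Miller gives e_{79}(P',Q') = 230436637334477 + 3230698539733*t + 25555190201226*t^2 + 199969183995786*t^3 + 63248960954426*t^4 + 34645995621188*t^5 in F_{241596681368951^6}.
Hence e(P,Q) = 214848648475631 + 139491019532919*t + 162138995521534*t^2 + 73153717432927*t^3 + 86940678063579*t^4 + 106641197930635*t^5 in F_{241596681368951^6}^*.

214848648475631 + 139491019532919*t + 162138995521534*t^2 + 73153717432927*t^3 + 86940678063579*t^4 + 106641197930635*t^5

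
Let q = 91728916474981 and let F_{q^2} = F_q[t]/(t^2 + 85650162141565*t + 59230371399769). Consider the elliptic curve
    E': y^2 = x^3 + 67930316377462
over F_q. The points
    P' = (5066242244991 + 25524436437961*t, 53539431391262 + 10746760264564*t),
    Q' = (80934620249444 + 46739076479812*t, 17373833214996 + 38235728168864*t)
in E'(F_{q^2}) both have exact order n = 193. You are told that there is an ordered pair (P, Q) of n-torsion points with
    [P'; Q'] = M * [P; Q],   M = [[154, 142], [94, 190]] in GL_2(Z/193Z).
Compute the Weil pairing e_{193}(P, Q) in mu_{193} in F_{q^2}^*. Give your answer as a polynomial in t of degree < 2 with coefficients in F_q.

63023189755322 + 29381929254472*t

The 193-Weil pairing on E[193] over F_{91728916474981} is alternating-bilinear: e_{193}(P',Q') = e_{193}(P,Q)^det(M).
Inverting 86 mod 193: 101. Thus e_{193}(P,Q) = e(P',Q')^{101}.
n = 193 = (11000001)_2 (8 bits, wt 3); accumulate f_{193,P'}(Q'+S)/f_{193,P'}(S) along the 7-step ladder.
f_P(D_Q)/f_Q(D_P) = 87565808091106 + 43028205523592*t.
e_{193}(P,Q) = (87565808091106 + 43028205523592*t)^{101} = 63023189755322 + 29381929254472*t.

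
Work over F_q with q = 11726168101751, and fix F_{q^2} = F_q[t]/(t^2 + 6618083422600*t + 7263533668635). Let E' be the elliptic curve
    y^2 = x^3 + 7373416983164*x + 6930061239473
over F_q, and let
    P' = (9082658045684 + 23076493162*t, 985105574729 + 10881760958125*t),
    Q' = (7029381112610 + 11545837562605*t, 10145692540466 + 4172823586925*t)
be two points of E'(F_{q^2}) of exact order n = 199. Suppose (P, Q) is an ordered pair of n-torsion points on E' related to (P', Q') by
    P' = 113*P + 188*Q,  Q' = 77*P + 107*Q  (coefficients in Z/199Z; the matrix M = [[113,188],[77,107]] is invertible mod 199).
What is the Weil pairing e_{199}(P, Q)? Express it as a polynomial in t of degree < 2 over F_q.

e_{199}(aP+bQ,cP+dQ) = e_{199}(P,Q)^(ad-bc); with (a,b,c,d)=(113,188,77,107) this gives the det-199 law.
det(M) mod 199 = 3; its inverse in (Z/199)^* is 133 (check: 3*133 mod 199 = 1).
Miller loop for e_{199} over F_{11726168101751^2}: bits of 199 = 11000111; 7 double steps + 4 add steps, l/v at each.
Result: e(P',Q') = 781264400719 + 6453900927499*t.
Hence e(P,Q) = 4660036542650 + 6256794999423*t in F_{11726168101751^2}^*.

4660036542650 + 6256794999423*t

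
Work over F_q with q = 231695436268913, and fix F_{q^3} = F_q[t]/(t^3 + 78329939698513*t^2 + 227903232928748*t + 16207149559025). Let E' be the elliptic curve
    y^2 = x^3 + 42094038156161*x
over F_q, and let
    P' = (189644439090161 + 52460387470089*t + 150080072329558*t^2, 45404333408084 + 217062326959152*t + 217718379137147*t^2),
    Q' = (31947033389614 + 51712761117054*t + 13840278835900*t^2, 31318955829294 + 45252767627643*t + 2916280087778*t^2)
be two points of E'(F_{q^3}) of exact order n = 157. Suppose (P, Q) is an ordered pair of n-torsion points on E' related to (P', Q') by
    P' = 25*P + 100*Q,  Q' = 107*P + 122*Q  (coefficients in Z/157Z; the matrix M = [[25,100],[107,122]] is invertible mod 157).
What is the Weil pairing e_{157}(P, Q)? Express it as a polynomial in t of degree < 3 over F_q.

e_{157} is bilinear + alternating on E[157], so e_{157}(25*P + 100*Q, 107*P + 122*Q) = e_{157}(P,Q)^(25*122-100*107).
Hence e(P,Q) = e(P',Q')^{84} where 84 = 43^{-1} mod 157.
Double-and-add over 10011101: 8-1 doublings, 5-1 additions; each step l_{T,T}/v_{2T} or l_{T,P'}/v at Q'+S for random S.
The quotient is 187144033916359 + 5916306012579*t + 20313757434690*t^2.
Finally e_{157}(P,Q) = 170412288125786 + 80834517457930*t + 165467257755773*t^2.

170412288125786 + 80834517457930*t + 165467257755773*t^2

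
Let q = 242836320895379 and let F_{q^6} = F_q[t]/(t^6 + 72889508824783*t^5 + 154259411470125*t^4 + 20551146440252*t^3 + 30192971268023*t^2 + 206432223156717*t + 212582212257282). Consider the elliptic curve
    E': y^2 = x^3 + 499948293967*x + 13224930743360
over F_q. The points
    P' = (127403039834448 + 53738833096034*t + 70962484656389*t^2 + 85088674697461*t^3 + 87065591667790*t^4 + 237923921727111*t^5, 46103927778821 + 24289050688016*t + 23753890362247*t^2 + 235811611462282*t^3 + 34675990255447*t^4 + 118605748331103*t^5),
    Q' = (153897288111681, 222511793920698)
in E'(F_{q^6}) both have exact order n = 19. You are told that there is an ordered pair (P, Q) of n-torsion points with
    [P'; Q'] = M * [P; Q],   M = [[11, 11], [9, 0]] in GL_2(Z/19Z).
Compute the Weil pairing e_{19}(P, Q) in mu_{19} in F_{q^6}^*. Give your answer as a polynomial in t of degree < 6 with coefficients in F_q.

Since e_{19}(P,P)=e_{19}(Q,Q)=1 and e_{19}(Q,P)=e_{19}(P,Q)^{-1}, expanding e_{19}(11*P + 11*Q,9*P) leaves e(P,Q)^det(M).
11*0 - 11*9 = -99; reduced mod 19: det = 15, inverse 14.
Run Miller on y^2=x^3+499948293967*x+13224930743360 over F_{242836320895379}: ladder 10011 (5 bits); e = f_P(D_Q)/f_Q(D_P).
f_P(D_Q)/f_Q(D_P) = 241540378775602 + 33374086994371*t + 139987116121349*t^2 + 100312362549455*t^3 + 100321744417716*t^4 + 147415128818853*t^5.
Thus e_{19}(P,Q) = 139199997519057 + 221351968875222*t + 227078050516433*t^2 + 213564482037744*t^3 + 125847438436188*t^4 + 139962757334352*t^5.

139199997519057 + 221351968875222*t + 227078050516433*t^2 + 213564482037744*t^3 + 125847438436188*t^4 + 139962757334352*t^5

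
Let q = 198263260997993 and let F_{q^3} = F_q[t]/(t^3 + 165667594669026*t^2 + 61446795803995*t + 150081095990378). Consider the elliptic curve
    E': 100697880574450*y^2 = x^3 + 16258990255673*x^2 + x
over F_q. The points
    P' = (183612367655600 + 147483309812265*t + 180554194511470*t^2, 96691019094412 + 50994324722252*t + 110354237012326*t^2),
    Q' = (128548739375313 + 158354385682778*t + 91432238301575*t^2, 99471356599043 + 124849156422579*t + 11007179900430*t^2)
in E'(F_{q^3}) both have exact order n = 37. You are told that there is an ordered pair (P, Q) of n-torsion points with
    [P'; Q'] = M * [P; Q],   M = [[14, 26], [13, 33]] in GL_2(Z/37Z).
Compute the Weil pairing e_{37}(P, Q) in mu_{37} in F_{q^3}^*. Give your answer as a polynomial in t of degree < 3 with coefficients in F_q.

69032194992774 + 198234958660377*t + 102370983555291*t^2

e_{37} is bilinear + alternating on E[37], so e_{37}(14*P + 26*Q, 13*P + 33*Q) = e_{37}(P,Q)^(14*33-26*13).
So e_{37}(P,Q) = e_{37}(P',Q')^{20}, since 13*20 = 1 mod 37.
Set x_W=46431033058323*u+151356649388111, y_W=46431033058323*v; then E': y_W^2=x_W^3+51012579852297*x_W+38814048904253.
n = 37 = (100101)_2 (6 bits, wt 3); accumulate f_{37,P'}(Q'+S)/f_{37,P'}(S) along the 5-step ladder.
Miller gives e_{37}(P',Q') = 179625835895816 + 169792938638022*t + 6265817122404*t^2 in F_{198263260997993^3}.
Thus e_{37}(P,Q) = 69032194992774 + 198234958660377*t + 102370983555291*t^2.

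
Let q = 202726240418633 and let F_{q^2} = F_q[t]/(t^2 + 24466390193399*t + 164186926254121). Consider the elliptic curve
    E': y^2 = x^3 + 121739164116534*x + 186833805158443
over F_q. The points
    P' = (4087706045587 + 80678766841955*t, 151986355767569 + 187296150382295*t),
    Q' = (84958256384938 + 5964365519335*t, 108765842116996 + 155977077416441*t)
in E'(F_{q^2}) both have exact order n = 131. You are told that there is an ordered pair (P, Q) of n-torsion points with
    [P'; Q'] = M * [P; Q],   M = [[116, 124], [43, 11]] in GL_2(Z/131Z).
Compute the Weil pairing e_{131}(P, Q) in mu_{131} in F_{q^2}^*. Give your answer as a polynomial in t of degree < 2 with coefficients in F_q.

75114153538268 + 120926344953289*t

e_{131}(aP+bQ,cP+dQ) = e_{131}(P,Q)^(ad-bc); with (a,b,c,d)=(116,124,43,11) this gives the det-131 law.
116*11 - 124*43 = -4056; reduced mod 131: det = 5, inverse 105.
Build f_{131,P'} and f_{131,Q'} via the 8-bit ladder of 131=10000011_2; evaluate at shifted divisors; quotient in F_{202726240418633^2}.
f_P(D_Q)/f_Q(D_P) = 60370222637475 + 89489464396529*t.
Thus e_{131}(P,Q) = 75114153538268 + 120926344953289*t.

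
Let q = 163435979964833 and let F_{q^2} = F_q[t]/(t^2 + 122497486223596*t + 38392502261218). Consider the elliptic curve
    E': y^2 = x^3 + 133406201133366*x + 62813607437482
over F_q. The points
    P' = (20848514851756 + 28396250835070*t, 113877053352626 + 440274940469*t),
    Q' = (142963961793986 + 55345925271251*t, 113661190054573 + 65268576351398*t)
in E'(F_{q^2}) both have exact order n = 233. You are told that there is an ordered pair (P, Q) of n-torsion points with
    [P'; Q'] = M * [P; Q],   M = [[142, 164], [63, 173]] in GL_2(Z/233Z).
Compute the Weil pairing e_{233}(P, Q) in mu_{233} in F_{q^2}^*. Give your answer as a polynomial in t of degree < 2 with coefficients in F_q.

Alternating bilinearity on E[233] (values in mu_{233} in F_{163435979964833^2}) gives e(P',Q') = e(P,Q)^det(M).
Inverting 21 mod 233: 111. Thus e_{233}(P,Q) = e(P',Q')^{111}.
n = 233 = (11101001)_2 (8 bits, wt 5); accumulate f_{233,P'}(Q'+S)/f_{233,P'}(S) along the 7-step ladder.
The quotient is 72821868257740 + 40437999544305*t.
Thus e_{233}(P,Q) = 123851496451821 + 58363738205794*t.

123851496451821 + 58363738205794*t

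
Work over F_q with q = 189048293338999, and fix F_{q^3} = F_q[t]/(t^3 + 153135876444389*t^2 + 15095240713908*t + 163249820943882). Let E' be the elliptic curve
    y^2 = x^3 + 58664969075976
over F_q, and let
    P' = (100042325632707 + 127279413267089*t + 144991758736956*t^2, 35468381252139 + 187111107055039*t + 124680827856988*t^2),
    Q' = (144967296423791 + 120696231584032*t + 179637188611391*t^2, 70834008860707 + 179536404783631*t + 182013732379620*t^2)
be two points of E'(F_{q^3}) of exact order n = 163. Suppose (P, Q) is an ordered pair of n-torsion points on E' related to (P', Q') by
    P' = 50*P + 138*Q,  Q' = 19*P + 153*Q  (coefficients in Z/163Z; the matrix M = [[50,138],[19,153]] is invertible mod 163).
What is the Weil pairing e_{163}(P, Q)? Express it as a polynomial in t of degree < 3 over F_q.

147900840797112 + 137605303320004*t + 71605246904049*t^2

Since e_{163}(P,P)=e_{163}(Q,Q)=1 and e_{163}(Q,P)=e_{163}(P,Q)^{-1}, expanding e_{163}(50*P + 138*Q,19*P + 153*Q) leaves e(P,Q)^det(M).
Inverting 138 mod 163: 13. Thus e_{163}(P,Q) = e(P',Q')^{13}.
n = 163 = (10100011)_2 (8 bits, wt 4); accumulate f_{163,P'}(Q'+S)/f_{163,P'}(S) along the 7-step ladder.
f_P(D_Q)/f_Q(D_P) = 6379631630106 + 15166871110700*t + 121442584298085*t^2.
Finally e_{163}(P,Q) = 147900840797112 + 137605303320004*t + 71605246904049*t^2.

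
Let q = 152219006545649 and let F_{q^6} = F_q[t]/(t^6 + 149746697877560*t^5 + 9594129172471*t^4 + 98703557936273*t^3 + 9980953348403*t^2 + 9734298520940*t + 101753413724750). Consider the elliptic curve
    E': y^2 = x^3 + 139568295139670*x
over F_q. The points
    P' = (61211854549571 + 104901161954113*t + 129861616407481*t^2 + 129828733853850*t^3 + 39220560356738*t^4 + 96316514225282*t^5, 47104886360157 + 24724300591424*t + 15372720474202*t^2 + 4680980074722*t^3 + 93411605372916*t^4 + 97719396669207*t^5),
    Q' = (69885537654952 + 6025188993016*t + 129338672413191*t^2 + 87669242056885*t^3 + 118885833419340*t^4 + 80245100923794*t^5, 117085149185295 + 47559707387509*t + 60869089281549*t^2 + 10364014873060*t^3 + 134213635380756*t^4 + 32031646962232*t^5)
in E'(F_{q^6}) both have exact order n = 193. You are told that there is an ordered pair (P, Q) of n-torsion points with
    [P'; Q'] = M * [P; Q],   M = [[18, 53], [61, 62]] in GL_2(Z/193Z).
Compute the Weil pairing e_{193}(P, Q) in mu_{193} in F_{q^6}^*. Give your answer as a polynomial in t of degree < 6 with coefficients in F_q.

39322189852167 + 141049486630969*t + 31533336652082*t^2 + 99163665001422*t^3 + 64439063020884*t^4 + 118820061410243*t^5

Since e_{193}(P,P)=e_{193}(Q,Q)=1 and e_{193}(Q,P)=e_{193}(P,Q)^{-1}, expanding e_{193}(18*P + 53*Q,61*P + 62*Q) leaves e(P,Q)^det(M).
So e_{193}(P,Q) = e_{193}(P',Q')^{161}, since 6*161 = 1 mod 193.
Build f_{193,P'} and f_{193,Q'} via the 8-bit ladder of 193=11000001_2; evaluate at shifted divisors; quotient in F_{152219006545649^6}.
Miller gives e_{193}(P',Q') = 132156135371330 + 90165742928211*t + 14417986970113*t^2 + 92917534941741*t^3 + 68714150352406*t^4 + 142947182486938*t^5 in F_{152219006545649^6}.
Thus e_{193}(P,Q) = 39322189852167 + 141049486630969*t + 31533336652082*t^2 + 99163665001422*t^3 + 64439063020884*t^4 + 118820061410243*t^5.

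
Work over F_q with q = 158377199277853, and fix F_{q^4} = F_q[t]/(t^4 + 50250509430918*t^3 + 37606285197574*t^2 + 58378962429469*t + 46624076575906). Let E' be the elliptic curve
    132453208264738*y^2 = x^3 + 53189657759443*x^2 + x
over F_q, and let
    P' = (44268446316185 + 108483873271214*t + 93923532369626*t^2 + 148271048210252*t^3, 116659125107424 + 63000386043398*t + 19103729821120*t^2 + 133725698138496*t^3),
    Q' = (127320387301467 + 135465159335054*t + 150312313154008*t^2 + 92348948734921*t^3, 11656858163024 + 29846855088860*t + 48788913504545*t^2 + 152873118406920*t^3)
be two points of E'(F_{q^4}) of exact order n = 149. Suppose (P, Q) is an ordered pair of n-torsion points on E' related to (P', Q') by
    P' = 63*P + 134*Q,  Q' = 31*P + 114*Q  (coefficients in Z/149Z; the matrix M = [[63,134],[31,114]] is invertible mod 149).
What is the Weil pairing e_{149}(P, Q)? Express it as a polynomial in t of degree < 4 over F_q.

Since e_{149}(P,P)=e_{149}(Q,Q)=1 and e_{149}(Q,P)=e_{149}(P,Q)^{-1}, expanding e_{149}(63*P + 134*Q,31*P + 114*Q) leaves e(P,Q)^det(M).
Hence e(P,Q) = e(P',Q')^{59} where 59 = 48^{-1} mod 149.
Set x_W=64456675979276*u+79404569690366, y_W=64456675979276*v; then E': y_W^2=x_W^3+139346964950173*x_W+128666645727552.
Run Miller on y^2=x^3+139346964950173*x+128666645727552 over F_{158377199277853}: ladder 10010101 (8 bits); e = f_P(D_Q)/f_Q(D_P).
So e_{149}(P',Q') = 3805765787482 + 7272671419813*t + 13787379776411*t^2 + 96902774995898*t^3.
Hence e(P,Q) = 100432500284395 + 22185654963525*t + 6470179691158*t^2 + 434759716766*t^3 in F_{158377199277853^4}^*.

100432500284395 + 22185654963525*t + 6470179691158*t^2 + 434759716766*t^3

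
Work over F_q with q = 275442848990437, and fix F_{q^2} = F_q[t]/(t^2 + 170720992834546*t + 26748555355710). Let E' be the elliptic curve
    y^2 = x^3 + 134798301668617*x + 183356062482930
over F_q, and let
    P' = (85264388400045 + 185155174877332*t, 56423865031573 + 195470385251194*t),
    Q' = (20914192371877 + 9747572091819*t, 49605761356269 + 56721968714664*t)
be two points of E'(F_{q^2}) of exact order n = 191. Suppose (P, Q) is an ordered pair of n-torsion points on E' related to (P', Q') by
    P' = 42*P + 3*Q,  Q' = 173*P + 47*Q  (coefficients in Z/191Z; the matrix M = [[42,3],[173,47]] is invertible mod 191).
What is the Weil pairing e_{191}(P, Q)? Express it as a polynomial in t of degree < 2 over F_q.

Under M = [[42,3],[173,47]] in GL_2(Z/191), e_{191}(P',Q') = e_{191}(P,Q)^(42*47-3*173 mod 191).
det(M) mod 191 = 118; its inverse in (Z/191)^* is 34 (check: 118*34 mod 191 = 1).
8-bit Miller (10111111) on E'/F_{275442848990437} with a'=134798301668617, b'=183356062482930: accumulate tangent/chord ratios at Q'+S and P'+S'.
f_P(D_Q)/f_Q(D_P) = 134287472160154 + 245071373464376*t.
(134287472160154 + 245071373464376*t)^{34} mod (275442848990437,f) = 31320336496571 + 96998619159578*t.

31320336496571 + 96998619159578*t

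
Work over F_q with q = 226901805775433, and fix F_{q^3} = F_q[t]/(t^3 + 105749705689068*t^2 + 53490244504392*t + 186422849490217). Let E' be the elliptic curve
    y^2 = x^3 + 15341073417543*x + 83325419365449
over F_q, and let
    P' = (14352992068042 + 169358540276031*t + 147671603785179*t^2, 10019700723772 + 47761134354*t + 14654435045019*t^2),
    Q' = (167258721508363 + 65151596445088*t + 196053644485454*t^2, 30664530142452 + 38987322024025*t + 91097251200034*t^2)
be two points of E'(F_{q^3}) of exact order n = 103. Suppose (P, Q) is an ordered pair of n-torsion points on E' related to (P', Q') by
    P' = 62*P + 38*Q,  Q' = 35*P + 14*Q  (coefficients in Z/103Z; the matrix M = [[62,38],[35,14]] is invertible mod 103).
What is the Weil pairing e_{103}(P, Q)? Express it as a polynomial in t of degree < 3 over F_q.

Since e_{103}(P,P)=e_{103}(Q,Q)=1 and e_{103}(Q,P)=e_{103}(P,Q)^{-1}, expanding e_{103}(62*P + 38*Q,35*P + 14*Q) leaves e(P,Q)^det(M).
det(M) mod 103 = 53; its inverse in (Z/103)^* is 35 (check: 53*35 mod 103 = 1).
7-bit Miller (1100111) on E'/F_{226901805775433} with a'=15341073417543, b'=83325419365449: accumulate tangent/chord ratios at Q'+S and P'+S'.
The quotient is 27697897389723 + 172922308639872*t + 93010631996106*t^2.
Hence e(P,Q) = 58729557123608 + 4443201439497*t + 133996290805619*t^2 in F_{226901805775433^3}^*.

58729557123608 + 4443201439497*t + 133996290805619*t^2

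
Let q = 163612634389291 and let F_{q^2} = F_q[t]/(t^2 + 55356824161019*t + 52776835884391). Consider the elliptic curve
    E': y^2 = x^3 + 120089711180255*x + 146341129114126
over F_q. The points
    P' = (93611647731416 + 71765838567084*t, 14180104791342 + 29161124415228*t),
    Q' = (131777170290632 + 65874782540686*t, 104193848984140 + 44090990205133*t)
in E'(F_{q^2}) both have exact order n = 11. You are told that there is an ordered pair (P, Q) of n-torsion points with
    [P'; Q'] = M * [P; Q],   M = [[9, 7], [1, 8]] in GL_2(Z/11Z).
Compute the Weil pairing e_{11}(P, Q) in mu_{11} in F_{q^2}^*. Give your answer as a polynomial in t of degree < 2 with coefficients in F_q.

Under M = [[9,7],[1,8]] in GL_2(Z/11), e_{11}(P',Q') = e_{11}(P,Q)^(9*8-7*1 mod 11).
det(M) mod 11 = 10; its inverse in (Z/11)^* is 10 (check: 10*10 mod 11 = 1).
Run Miller on y^2=x^3+120089711180255*x+146341129114126 over F_{163612634389291}: ladder 1011 (4 bits); e = f_P(D_Q)/f_Q(D_P).
Result: e(P',Q') = 157911079251369 + 117528904100728*t.
e_{11}(P,Q) = (157911079251369 + 117528904100728*t)^{10} = 55834303189374 + 46083730288563*t.

55834303189374 + 46083730288563*t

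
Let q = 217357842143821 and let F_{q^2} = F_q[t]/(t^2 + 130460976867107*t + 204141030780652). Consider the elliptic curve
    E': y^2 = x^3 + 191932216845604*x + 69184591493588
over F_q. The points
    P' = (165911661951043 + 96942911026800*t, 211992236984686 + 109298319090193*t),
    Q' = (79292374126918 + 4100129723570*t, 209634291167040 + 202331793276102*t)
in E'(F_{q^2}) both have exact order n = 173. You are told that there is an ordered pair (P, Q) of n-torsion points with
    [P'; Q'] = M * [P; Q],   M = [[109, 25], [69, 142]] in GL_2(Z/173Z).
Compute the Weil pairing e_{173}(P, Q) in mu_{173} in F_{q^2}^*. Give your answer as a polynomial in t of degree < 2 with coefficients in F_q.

Since e_{173}(P,P)=e_{173}(Q,Q)=1 and e_{173}(Q,P)=e_{173}(P,Q)^{-1}, expanding e_{173}(109*P + 25*Q,69*P + 142*Q) leaves e(P,Q)^det(M).
So e_{173}(P,Q) = e_{173}(P',Q')^{171}, since 86*171 = 1 mod 173.
Double-and-add over 10101101: 8-1 doublings, 5-1 additions; each step l_{T,T}/v_{2T} or l_{T,P'}/v at Q'+S for random S.
So e_{173}(P',Q') = 9960476515622 + 48294760252689*t.
Hence e(P,Q) = 165399958423284 + 118712417376469*t in F_{217357842143821^2}^*.

165399958423284 + 118712417376469*t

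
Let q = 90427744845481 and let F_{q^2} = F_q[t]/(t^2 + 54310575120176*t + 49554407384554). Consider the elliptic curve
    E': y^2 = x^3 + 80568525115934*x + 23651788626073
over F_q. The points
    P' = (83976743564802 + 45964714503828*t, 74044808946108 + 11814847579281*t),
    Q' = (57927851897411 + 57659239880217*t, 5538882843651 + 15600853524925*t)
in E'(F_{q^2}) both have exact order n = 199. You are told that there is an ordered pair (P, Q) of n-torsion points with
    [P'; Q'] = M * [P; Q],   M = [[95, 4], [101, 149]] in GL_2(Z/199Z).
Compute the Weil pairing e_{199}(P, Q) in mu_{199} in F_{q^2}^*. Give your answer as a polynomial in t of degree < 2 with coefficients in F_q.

Under M = [[95,4],[101,149]] in GL_2(Z/199), e_{199}(P',Q') = e_{199}(P,Q)^(95*149-4*101 mod 199).
det M = 95*149 - 4*101 = 13751 = 20 (mod 199); 20^{-1} = 10 (mod 199).
8-bit Miller (11000111) on E'/F_{90427744845481} with a'=80568525115934, b'=23651788626073: accumulate tangent/chord ratios at Q'+S and P'+S'.
f_P(D_Q)/f_Q(D_P) = 942584940485 + 1669271985109*t.
(942584940485 + 1669271985109*t)^{10} mod (90427744845481,f) = 64081312502864 + 57469252249885*t.

64081312502864 + 57469252249885*t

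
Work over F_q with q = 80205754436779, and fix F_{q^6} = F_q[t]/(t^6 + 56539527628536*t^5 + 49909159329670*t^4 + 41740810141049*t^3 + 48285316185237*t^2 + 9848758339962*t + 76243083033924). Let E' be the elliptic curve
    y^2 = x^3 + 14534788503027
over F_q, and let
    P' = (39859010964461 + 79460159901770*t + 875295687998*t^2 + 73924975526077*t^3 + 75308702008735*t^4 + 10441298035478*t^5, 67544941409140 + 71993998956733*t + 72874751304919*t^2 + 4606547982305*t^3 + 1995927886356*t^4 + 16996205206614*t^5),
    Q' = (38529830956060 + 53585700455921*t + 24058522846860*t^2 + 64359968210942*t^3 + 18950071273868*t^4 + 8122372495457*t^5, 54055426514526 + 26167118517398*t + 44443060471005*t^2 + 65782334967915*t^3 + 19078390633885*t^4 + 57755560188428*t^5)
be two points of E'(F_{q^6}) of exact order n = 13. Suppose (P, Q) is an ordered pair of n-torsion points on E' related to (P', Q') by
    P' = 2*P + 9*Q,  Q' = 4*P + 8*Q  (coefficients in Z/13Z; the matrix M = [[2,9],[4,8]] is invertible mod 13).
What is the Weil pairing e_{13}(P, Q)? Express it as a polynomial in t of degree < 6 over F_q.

16629049761762 + 76522851187550*t + 27863511791601*t^2 + 1579199816579*t^3 + 27400257094119*t^4 + 27993954699065*t^5

Since e_{13}(P,P)=e_{13}(Q,Q)=1 and e_{13}(Q,P)=e_{13}(P,Q)^{-1}, expanding e_{13}(2*P + 9*Q,4*P + 8*Q) leaves e(P,Q)^det(M).
det(M) mod 13 = 6; its inverse in (Z/13)^* is 11 (check: 6*11 mod 13 = 1).
Build f_{13,P'} and f_{13,Q'} via the 4-bit ladder of 13=1101_2; evaluate at shifted divisors; quotient in F_{80205754436779^6}.
e_{13}(P',Q') = 14231273936879 + 317385644204*t + 76109504810466*t^2 + 46844252026017*t^3 + 12984750745310*t^4 + 13973014708977*t^5.
Finally e_{13}(P,Q) = 16629049761762 + 76522851187550*t + 27863511791601*t^2 + 1579199816579*t^3 + 27400257094119*t^4 + 27993954699065*t^5.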